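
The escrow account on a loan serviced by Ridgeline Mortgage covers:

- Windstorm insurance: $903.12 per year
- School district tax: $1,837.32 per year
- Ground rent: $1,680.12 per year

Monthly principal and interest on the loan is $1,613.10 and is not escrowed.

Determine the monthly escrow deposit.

Windstorm insurance = $903.12
School district tax = $1,837.32
Ground rent = $1,680.12
Yearly total = $4,420.56
Per month = $4,420.56 ÷ 12 = $368.38

$368.38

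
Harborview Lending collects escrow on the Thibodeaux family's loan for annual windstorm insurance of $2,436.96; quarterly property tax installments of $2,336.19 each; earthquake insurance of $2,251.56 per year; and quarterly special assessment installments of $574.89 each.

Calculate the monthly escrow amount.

$1,361.07

Windstorm insurance: $2,436.96
Property tax: $2,336.19 × 4 = $9,344.76
Earthquake insurance: $2,251.56
Special assessment: $574.89 × 4 = $2,299.56
Total annual escrow = $2,436.96 + $9,344.76 + $2,251.56 + $2,299.56 = $16,332.84
Base monthly escrow = $16,332.84 / 12 = $1,361.07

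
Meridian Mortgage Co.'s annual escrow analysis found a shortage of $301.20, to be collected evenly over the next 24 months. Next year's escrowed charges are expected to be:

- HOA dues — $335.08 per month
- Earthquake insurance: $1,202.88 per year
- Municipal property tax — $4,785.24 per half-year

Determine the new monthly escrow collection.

$1,245.41

HOA dues = $335.08 × 12 = $4,020.96 annually
Earthquake insurance = $1,202.88 annually
Municipal property tax = $4,785.24 × 2 = $9,570.48 annually
Total per year = $4,020.96 + $1,202.88 + $9,570.48 = $14,794.32
Monthly = $14,794.32 / 12 = $1,232.86
Shortage spread = $301.20 / 24 = $12.55/mo
New monthly escrow = $1,232.86 + $12.55 = $1,245.41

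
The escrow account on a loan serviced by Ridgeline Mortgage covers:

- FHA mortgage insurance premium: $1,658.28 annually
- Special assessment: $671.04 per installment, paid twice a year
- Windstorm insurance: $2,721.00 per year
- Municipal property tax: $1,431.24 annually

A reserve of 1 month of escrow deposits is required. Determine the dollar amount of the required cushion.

$596.05

FHA mortgage insurance premium = $1,658.28
Special assessment = $671.04 × 2 = $1,342.08
Windstorm insurance = $2,721.00
Municipal property tax = $1,431.24
Total per year = $1,658.28 + $1,342.08 + $2,721.00 + $1,431.24 = $7,152.60
Per month = $7,152.60 / 12 = $596.05
Reserve = 1 × $596.05 = $596.05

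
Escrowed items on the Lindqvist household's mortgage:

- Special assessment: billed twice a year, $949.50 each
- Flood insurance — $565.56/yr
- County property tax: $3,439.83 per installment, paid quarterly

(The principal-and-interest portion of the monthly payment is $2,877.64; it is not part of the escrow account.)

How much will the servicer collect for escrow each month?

Special assessment — $949.50 × 2 = $1,899.00/yr
Flood insurance — $565.56/yr
County property tax — $3,439.83 × 4 = $13,759.32/yr
Combined annual = $1,899.00 + $565.56 + $13,759.32 = $16,223.88
Per month = $16,223.88 / 12 = $1,351.99

$1,351.99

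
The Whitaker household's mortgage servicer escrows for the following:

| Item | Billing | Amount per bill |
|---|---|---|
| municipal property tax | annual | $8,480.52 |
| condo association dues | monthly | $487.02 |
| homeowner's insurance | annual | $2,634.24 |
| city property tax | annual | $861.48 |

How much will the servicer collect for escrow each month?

$1,485.04

Municipal property tax: $8,480.52
Condo association dues: $487.02 × 12 = $5,844.24
Homeowner's insurance: $2,634.24
City property tax: $861.48
Annual escrow total = $8,480.52 + $5,844.24 + $2,634.24 + $861.48 = $17,820.48
Base monthly escrow = $17,820.48 / 12 = $1,485.04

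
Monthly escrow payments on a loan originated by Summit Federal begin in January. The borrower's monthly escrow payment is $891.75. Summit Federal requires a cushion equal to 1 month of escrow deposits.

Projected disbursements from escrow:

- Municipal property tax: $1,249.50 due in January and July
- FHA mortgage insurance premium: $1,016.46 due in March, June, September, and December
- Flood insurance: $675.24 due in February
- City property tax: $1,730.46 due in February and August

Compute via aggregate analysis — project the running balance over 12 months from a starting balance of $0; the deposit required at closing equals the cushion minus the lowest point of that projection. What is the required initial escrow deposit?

$2,888.16

Cushion = 1 × $891.75 = $891.75
Trial balance (start $0, +$891.75 each month, − disbursements):
  Jan: +$891.75 − $1,249.50 → -$357.75
  Feb: +$891.75 − $2,405.70 → -$1,871.70
  Mar: +$891.75 − $1,016.46 → -$1,996.41
  Apr: +$891.75 → -$1,104.66
  May: +$891.75 → -$212.91
  Jun: +$891.75 − $1,016.46 → -$337.62
  Jul: +$891.75 − $1,249.50 → -$695.37
  Aug: +$891.75 − $1,730.46 → -$1,534.08
  Sep: +$891.75 − $1,016.46 → -$1,658.79
  Oct: +$891.75 → -$767.04
  Nov: +$891.75 → $124.71
  Dec: +$891.75 − $1,016.46 → $0.00
Lowest trial balance = -$1,996.41 (Mar)
Initial deposit = cushion − low point = $891.75 − (-$1,996.41) = $2,888.16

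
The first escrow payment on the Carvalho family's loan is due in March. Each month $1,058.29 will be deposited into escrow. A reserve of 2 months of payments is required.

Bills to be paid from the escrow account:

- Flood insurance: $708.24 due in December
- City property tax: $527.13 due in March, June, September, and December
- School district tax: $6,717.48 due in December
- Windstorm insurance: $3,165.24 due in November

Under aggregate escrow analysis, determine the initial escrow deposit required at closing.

Cushion = 2 × $1,058.29 = $2,116.58
Trial balance (start $0, +$1,058.29 each month, − disbursements):
  Mar: +$1,058.29 − $527.13 → $531.16
  Apr: +$1,058.29 → $1,589.45
  May: +$1,058.29 → $2,647.74
  Jun: +$1,058.29 − $527.13 → $3,178.90
  Jul: +$1,058.29 → $4,237.19
  Aug: +$1,058.29 → $5,295.48
  Sep: +$1,058.29 − $527.13 → $5,826.64
  Oct: +$1,058.29 → $6,884.93
  Nov: +$1,058.29 − $3,165.24 → $4,777.98
  Dec: +$1,058.29 − $7,952.85 → -$2,116.58
  Jan: +$1,058.29 → -$1,058.29
  Feb: +$1,058.29 → $0.00
Lowest trial balance = -$2,116.58 (Dec)
Initial deposit = cushion − low point = $2,116.58 − (-$2,116.58) = $4,233.16

$4,233.16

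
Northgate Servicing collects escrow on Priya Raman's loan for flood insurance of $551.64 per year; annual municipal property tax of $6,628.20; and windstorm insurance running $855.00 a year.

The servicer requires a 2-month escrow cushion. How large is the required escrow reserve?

Flood insurance = $551.64
Municipal property tax = $6,628.20
Windstorm insurance = $855.00
Combined annual = $551.64 + $6,628.20 + $855.00 = $8,034.84
Monthly = $8,034.84 / 12 = $669.57
Cushion = 2 × $669.57 = $1,339.14

$1,339.14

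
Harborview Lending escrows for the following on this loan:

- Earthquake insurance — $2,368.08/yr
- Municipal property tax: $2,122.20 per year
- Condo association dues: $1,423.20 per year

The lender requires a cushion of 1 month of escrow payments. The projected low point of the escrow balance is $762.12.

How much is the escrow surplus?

$269.33

Earthquake insurance — $2,368.08 annually
Municipal property tax — $2,122.20 annually
Condo association dues — $1,423.20 annually
Annual escrow total = $5,913.48
Monthly = $5,913.48 / 12 = $492.79
Cushion = 1 × $492.79 = $492.79
Excess over cushion: $762.12 − $492.79 = $269.33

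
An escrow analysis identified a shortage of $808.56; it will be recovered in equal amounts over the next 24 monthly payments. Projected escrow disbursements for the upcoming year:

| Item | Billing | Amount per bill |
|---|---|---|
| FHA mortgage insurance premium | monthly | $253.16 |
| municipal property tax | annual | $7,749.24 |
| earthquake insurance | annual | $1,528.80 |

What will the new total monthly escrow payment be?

FHA mortgage insurance premium — $253.16 × 12 = $3,037.92/yr
Municipal property tax — $7,749.24/yr
Earthquake insurance — $1,528.80/yr
Combined annual = $3,037.92 + $7,749.24 + $1,528.80 = $12,315.96
Base monthly escrow = $12,315.96 ÷ 12 = $1,026.33
Shortage per month = $808.56 / 24 = $33.69
Adjusted monthly = $1,026.33 + $33.69 = $1,060.02

$1,060.02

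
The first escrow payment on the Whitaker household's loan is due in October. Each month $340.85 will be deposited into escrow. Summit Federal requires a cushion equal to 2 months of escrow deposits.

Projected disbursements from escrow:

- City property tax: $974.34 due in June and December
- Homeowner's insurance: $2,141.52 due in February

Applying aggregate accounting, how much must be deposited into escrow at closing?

$2,093.31

Cushion = 2 × $340.85 = $681.70
Trial balance (start $0, +$340.85 each month, − disbursements):
  Oct: +$340.85 → $340.85
  Nov: +$340.85 → $681.70
  Dec: +$340.85 − $974.34 → $48.21
  Jan: +$340.85 → $389.06
  Feb: +$340.85 − $2,141.52 → -$1,411.61
  Mar: +$340.85 → -$1,070.76
  Apr: +$340.85 → -$729.91
  May: +$340.85 → -$389.06
  Jun: +$340.85 − $974.34 → -$1,022.55
  Jul: +$340.85 → -$681.70
  Aug: +$340.85 → -$340.85
  Sep: +$340.85 → $0.00
Lowest trial balance = -$1,411.61 (Feb)
Initial deposit = cushion − low point = $681.70 − (-$1,411.61) = $2,093.31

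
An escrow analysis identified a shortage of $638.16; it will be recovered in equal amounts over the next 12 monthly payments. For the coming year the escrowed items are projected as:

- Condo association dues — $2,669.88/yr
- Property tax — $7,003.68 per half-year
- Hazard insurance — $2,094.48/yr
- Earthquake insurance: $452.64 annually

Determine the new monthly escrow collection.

$1,655.21

Condo association dues: $2,669.88
Property tax: $7,003.68 × 2 = $14,007.36
Hazard insurance: $2,094.48
Earthquake insurance: $452.64
Yearly total = $19,224.36
Base monthly escrow = $19,224.36 / 12 = $1,602.03
Shortage spread = $638.16 / 12 = $53.18/mo
New monthly escrow = $1,602.03 + $53.18 = $1,655.21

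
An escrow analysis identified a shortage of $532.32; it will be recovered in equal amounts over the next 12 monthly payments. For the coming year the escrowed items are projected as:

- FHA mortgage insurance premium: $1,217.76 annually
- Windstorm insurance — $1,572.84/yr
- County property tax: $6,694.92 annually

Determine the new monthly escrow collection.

FHA mortgage insurance premium — $1,217.76
Windstorm insurance — $1,572.84
County property tax — $6,694.92
Yearly total = $1,217.76 + $1,572.84 + $6,694.92 = $9,485.52
Monthly = $9,485.52 / 12 = $790.46
Shortage per month = $532.32 / 12 = $44.36
New monthly escrow = $790.46 + $44.36 = $834.82

$834.82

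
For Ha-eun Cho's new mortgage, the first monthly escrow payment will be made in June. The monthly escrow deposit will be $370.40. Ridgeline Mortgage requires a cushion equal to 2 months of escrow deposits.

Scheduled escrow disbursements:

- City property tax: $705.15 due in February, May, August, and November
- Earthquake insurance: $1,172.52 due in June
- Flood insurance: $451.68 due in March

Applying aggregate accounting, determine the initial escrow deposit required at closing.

Cushion = 2 × $370.40 = $740.80
Trial balance (start $0, +$370.40 each month, − disbursements):
  Jun: +$370.40 − $1,172.52 → -$802.12
  Jul: +$370.40 → -$431.72
  Aug: +$370.40 − $705.15 → -$766.47
  Sep: +$370.40 → -$396.07
  Oct: +$370.40 → -$25.67
  Nov: +$370.40 − $705.15 → -$360.42
  Dec: +$370.40 → $9.98
  Jan: +$370.40 → $380.38
  Feb: +$370.40 − $705.15 → $45.63
  Mar: +$370.40 − $451.68 → -$35.65
  Apr: +$370.40 → $334.75
  May: +$370.40 − $705.15 → $0.00
Lowest trial balance = -$802.12 (Jun)
Initial deposit = cushion − low point = $740.80 − (-$802.12) = $1,542.92

$1,542.92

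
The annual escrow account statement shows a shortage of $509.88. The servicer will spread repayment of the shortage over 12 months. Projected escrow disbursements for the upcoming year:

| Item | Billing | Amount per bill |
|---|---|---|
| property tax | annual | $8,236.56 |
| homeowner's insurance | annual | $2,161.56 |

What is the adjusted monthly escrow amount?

$909.00

Property tax — $8,236.56 per year
Homeowner's insurance — $2,161.56 per year
Yearly total = $8,236.56 + $2,161.56 = $10,398.12
Monthly = $10,398.12 / 12 = $866.51
Monthly shortage recovery: $509.88 / 12 = $42.49
Adjusted monthly = $866.51 + $42.49 = $909.00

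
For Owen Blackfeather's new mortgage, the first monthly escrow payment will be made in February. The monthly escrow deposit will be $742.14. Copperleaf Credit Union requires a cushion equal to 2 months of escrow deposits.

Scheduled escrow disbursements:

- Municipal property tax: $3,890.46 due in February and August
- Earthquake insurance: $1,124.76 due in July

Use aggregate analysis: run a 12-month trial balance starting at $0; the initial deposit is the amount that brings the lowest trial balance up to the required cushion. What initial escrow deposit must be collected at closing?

$5,194.98

Cushion = 2 × $742.14 = $1,484.28
Trial balance (start $0, +$742.14 each month, − disbursements):
  Feb: +$742.14 − $3,890.46 → -$3,148.32
  Mar: +$742.14 → -$2,406.18
  Apr: +$742.14 → -$1,664.04
  May: +$742.14 → -$921.90
  Jun: +$742.14 → -$179.76
  Jul: +$742.14 − $1,124.76 → -$562.38
  Aug: +$742.14 − $3,890.46 → -$3,710.70
  Sep: +$742.14 → -$2,968.56
  Oct: +$742.14 → -$2,226.42
  Nov: +$742.14 → -$1,484.28
  Dec: +$742.14 → -$742.14
  Jan: +$742.14 → $0.00
Lowest trial balance = -$3,710.70 (Aug)
Initial deposit = cushion − low point = $1,484.28 − (-$3,710.70) = $5,194.98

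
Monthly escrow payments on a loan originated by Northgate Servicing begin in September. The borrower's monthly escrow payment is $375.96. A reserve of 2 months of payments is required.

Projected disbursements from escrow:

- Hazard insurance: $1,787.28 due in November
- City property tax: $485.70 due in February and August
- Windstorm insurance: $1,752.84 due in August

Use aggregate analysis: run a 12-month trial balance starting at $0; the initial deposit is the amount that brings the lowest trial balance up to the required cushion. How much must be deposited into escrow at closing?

$1,411.32

Cushion = 2 × $375.96 = $751.92
Trial balance (start $0, +$375.96 each month, − disbursements):
  Sep: +$375.96 → $375.96
  Oct: +$375.96 → $751.92
  Nov: +$375.96 − $1,787.28 → -$659.40
  Dec: +$375.96 → -$283.44
  Jan: +$375.96 → $92.52
  Feb: +$375.96 − $485.70 → -$17.22
  Mar: +$375.96 → $358.74
  Apr: +$375.96 → $734.70
  May: +$375.96 → $1,110.66
  Jun: +$375.96 → $1,486.62
  Jul: +$375.96 → $1,862.58
  Aug: +$375.96 − $2,238.54 → $0.00
Lowest trial balance = -$659.40 (Nov)
Initial deposit = cushion − low point = $751.92 − (-$659.40) = $1,411.32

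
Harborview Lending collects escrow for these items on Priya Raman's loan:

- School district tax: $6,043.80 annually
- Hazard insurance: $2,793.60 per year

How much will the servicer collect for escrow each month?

$736.45

School district tax — $6,043.80 per year
Hazard insurance — $2,793.60 per year
Combined annual = $8,837.40
Base monthly escrow = $8,837.40 / 12 = $736.45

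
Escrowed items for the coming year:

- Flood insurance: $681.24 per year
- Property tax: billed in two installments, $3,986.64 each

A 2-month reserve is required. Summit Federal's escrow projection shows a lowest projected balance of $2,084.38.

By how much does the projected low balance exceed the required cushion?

Flood insurance = $681.24 annually
Property tax = $3,986.64 × 2 = $7,973.28 annually
Total annual escrow = $681.24 + $7,973.28 = $8,654.52
Monthly escrow = $8,654.52 / 12 = $721.21
Cushion = 2 × $721.21 = $1,442.42
Surplus = $2,084.38 − $1,442.42 = $641.96

$641.96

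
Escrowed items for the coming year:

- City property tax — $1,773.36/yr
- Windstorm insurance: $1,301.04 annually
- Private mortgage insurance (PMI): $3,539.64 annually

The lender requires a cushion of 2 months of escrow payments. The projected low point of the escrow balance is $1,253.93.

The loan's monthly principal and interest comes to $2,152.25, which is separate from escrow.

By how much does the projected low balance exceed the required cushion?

$151.59

City property tax — $1,773.36
Windstorm insurance — $1,301.04
Private mortgage insurance (PMI) — $3,539.64
Annual escrow total = $1,773.36 + $1,301.04 + $3,539.64 = $6,614.04
Monthly = $6,614.04 / 12 = $551.17
Required reserve = 2 × $551.17 = $1,102.34
Excess over cushion: $1,253.93 − $1,102.34 = $151.59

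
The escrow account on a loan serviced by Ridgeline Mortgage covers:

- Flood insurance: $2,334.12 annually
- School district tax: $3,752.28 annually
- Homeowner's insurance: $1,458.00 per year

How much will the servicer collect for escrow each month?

Flood insurance: $2,334.12
School district tax: $3,752.28
Homeowner's insurance: $1,458.00
Total per year = $2,334.12 + $3,752.28 + $1,458.00 = $7,544.40
Monthly = $7,544.40 / 12 = $628.70

$628.70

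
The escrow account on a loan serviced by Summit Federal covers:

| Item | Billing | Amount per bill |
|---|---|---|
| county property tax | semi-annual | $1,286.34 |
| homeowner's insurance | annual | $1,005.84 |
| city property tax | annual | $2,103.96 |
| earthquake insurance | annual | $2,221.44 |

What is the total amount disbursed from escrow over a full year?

$7,903.92

County property tax — $1,286.34 × 2 = $2,572.68 annually
Homeowner's insurance — $1,005.84 annually
City property tax — $2,103.96 annually
Earthquake insurance — $2,221.44 annually
Total annual escrow = $2,572.68 + $1,005.84 + $2,103.96 + $2,221.44 = $7,903.92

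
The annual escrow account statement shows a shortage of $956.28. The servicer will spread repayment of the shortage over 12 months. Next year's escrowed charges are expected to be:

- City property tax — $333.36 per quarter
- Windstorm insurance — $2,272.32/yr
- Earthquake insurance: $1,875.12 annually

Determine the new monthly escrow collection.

City property tax = $333.36 × 4 = $1,333.44/yr
Windstorm insurance = $2,272.32/yr
Earthquake insurance = $1,875.12/yr
Total per year = $1,333.44 + $2,272.32 + $1,875.12 = $5,480.88
Monthly = $5,480.88 / 12 = $456.74
Shortage spread = $956.28 / 12 = $79.69/mo
Adjusted monthly = $456.74 + $79.69 = $536.43

$536.43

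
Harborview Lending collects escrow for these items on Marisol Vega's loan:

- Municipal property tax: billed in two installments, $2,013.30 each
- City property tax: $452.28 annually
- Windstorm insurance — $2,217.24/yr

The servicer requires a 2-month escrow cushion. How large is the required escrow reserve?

Municipal property tax — $2,013.30 × 2 = $4,026.60/yr
City property tax — $452.28/yr
Windstorm insurance — $2,217.24/yr
Total annual escrow = $4,026.60 + $452.28 + $2,217.24 = $6,696.12
Monthly = $6,696.12 ÷ 12 = $558.01
Cushion = 2 × $558.01 = $1,116.02

$1,116.02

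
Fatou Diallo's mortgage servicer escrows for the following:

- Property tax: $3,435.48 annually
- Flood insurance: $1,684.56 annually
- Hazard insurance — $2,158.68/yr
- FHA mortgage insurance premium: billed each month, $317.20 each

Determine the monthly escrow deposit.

Property tax — $3,435.48 annually
Flood insurance — $1,684.56 annually
Hazard insurance — $2,158.68 annually
FHA mortgage insurance premium — $317.20 × 12 = $3,806.40 annually
Total annual escrow = $11,085.12
Monthly escrow = $11,085.12 / 12 = $923.76

$923.76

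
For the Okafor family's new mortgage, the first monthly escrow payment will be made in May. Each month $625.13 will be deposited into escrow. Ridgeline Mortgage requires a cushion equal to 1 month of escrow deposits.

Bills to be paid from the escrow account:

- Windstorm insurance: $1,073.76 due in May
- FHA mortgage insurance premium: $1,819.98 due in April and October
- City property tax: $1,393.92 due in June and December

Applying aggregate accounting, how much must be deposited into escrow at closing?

Cushion = 1 × $625.13 = $625.13
Trial balance (start $0, +$625.13 each month, − disbursements):
  May: +$625.13 − $1,073.76 → -$448.63
  Jun: +$625.13 − $1,393.92 → -$1,217.42
  Jul: +$625.13 → -$592.29
  Aug: +$625.13 → $32.84
  Sep: +$625.13 → $657.97
  Oct: +$625.13 − $1,819.98 → -$536.88
  Nov: +$625.13 → $88.25
  Dec: +$625.13 − $1,393.92 → -$680.54
  Jan: +$625.13 → -$55.41
  Feb: +$625.13 → $569.72
  Mar: +$625.13 → $1,194.85
  Apr: +$625.13 − $1,819.98 → $0.00
Lowest trial balance = -$1,217.42 (Jun)
Initial deposit = cushion − low point = $625.13 − (-$1,217.42) = $1,842.55

$1,842.55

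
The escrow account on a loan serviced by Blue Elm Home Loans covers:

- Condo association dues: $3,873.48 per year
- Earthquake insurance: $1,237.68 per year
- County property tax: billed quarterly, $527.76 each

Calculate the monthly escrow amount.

$601.85

Condo association dues = $3,873.48 annually
Earthquake insurance = $1,237.68 annually
County property tax = $527.76 × 4 = $2,111.04 annually
Annual escrow total = $7,222.20
Monthly escrow = $7,222.20 ÷ 12 = $601.85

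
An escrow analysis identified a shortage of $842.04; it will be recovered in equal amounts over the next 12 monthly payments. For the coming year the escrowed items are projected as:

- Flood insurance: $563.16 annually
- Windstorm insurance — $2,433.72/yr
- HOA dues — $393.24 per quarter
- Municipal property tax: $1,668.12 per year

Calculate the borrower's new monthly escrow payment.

Flood insurance: $563.16/yr
Windstorm insurance: $2,433.72/yr
HOA dues: $393.24 × 4 = $1,572.96/yr
Municipal property tax: $1,668.12/yr
Yearly total = $563.16 + $2,433.72 + $1,572.96 + $1,668.12 = $6,237.96
Monthly escrow = $6,237.96 ÷ 12 = $519.83
Monthly shortage recovery: $842.04 / 12 = $70.17
New monthly escrow = $519.83 + $70.17 = $590.00

$590.00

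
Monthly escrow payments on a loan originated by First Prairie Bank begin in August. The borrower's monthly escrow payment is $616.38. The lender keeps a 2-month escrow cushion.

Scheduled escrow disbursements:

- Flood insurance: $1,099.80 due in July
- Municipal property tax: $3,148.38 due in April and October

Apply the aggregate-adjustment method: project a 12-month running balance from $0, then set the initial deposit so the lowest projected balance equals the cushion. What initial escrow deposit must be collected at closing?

$2,532.00

Cushion = 2 × $616.38 = $1,232.76
Trial balance (start $0, +$616.38 each month, − disbursements):
  Aug: +$616.38 → $616.38
  Sep: +$616.38 → $1,232.76
  Oct: +$616.38 − $3,148.38 → -$1,299.24
  Nov: +$616.38 → -$682.86
  Dec: +$616.38 → -$66.48
  Jan: +$616.38 → $549.90
  Feb: +$616.38 → $1,166.28
  Mar: +$616.38 → $1,782.66
  Apr: +$616.38 − $3,148.38 → -$749.34
  May: +$616.38 → -$132.96
  Jun: +$616.38 → $483.42
  Jul: +$616.38 − $1,099.80 → $0.00
Lowest trial balance = -$1,299.24 (Oct)
Initial deposit = cushion − low point = $1,232.76 − (-$1,299.24) = $2,532.00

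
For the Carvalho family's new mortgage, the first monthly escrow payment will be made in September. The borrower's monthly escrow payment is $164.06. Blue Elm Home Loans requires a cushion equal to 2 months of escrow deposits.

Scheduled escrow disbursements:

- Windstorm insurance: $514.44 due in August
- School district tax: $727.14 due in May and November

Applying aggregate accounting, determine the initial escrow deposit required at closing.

Cushion = 2 × $164.06 = $328.12
Trial balance (start $0, +$164.06 each month, − disbursements):
  Sep: +$164.06 → $164.06
  Oct: +$164.06 → $328.12
  Nov: +$164.06 − $727.14 → -$234.96
  Dec: +$164.06 → -$70.90
  Jan: +$164.06 → $93.16
  Feb: +$164.06 → $257.22
  Mar: +$164.06 → $421.28
  Apr: +$164.06 → $585.34
  May: +$164.06 − $727.14 → $22.26
  Jun: +$164.06 → $186.32
  Jul: +$164.06 → $350.38
  Aug: +$164.06 − $514.44 → $0.00
Lowest trial balance = -$234.96 (Nov)
Initial deposit = cushion − low point = $328.12 − (-$234.96) = $563.08

$563.08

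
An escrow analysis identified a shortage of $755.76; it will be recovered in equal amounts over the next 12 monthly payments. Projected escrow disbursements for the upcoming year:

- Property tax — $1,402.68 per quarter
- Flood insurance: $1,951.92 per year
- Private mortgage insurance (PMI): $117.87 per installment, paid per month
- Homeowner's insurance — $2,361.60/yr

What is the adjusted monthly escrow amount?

Property tax = $1,402.68 × 4 = $5,610.72/yr
Flood insurance = $1,951.92/yr
Private mortgage insurance (PMI) = $117.87 × 12 = $1,414.44/yr
Homeowner's insurance = $2,361.60/yr
Annual escrow total = $5,610.72 + $1,951.92 + $1,414.44 + $2,361.60 = $11,338.68
Base monthly escrow = $11,338.68 / 12 = $944.89
Monthly shortage recovery: $755.76 ÷ 12 = $62.98
New monthly escrow = $944.89 + $62.98 = $1,007.87

$1,007.87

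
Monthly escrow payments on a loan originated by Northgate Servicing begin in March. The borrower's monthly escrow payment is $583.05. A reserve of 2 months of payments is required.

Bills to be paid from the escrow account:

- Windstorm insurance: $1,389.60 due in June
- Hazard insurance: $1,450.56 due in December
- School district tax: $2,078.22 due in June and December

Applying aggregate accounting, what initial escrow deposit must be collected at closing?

Cushion = 2 × $583.05 = $1,166.10
Trial balance (start $0, +$583.05 each month, − disbursements):
  Mar: +$583.05 → $583.05
  Apr: +$583.05 → $1,166.10
  May: +$583.05 → $1,749.15
  Jun: +$583.05 − $3,467.82 → -$1,135.62
  Jul: +$583.05 → -$552.57
  Aug: +$583.05 → $30.48
  Sep: +$583.05 → $613.53
  Oct: +$583.05 → $1,196.58
  Nov: +$583.05 → $1,779.63
  Dec: +$583.05 − $3,528.78 → -$1,166.10
  Jan: +$583.05 → -$583.05
  Feb: +$583.05 → $0.00
Lowest trial balance = -$1,166.10 (Dec)
Initial deposit = cushion − low point = $1,166.10 − (-$1,166.10) = $2,332.20

$2,332.20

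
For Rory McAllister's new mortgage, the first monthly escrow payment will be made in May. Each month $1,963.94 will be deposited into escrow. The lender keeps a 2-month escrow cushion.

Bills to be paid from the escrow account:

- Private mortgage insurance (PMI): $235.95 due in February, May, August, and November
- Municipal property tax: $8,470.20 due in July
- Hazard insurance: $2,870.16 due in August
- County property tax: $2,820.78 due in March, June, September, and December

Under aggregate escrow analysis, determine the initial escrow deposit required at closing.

$11,562.00

Cushion = 2 × $1,963.94 = $3,927.88
Trial balance (start $0, +$1,963.94 each month, − disbursements):
  May: +$1,963.94 − $235.95 → $1,727.99
  Jun: +$1,963.94 − $2,820.78 → $871.15
  Jul: +$1,963.94 − $8,470.20 → -$5,635.11
  Aug: +$1,963.94 − $3,106.11 → -$6,777.28
  Sep: +$1,963.94 − $2,820.78 → -$7,634.12
  Oct: +$1,963.94 → -$5,670.18
  Nov: +$1,963.94 − $235.95 → -$3,942.19
  Dec: +$1,963.94 − $2,820.78 → -$4,799.03
  Jan: +$1,963.94 → -$2,835.09
  Feb: +$1,963.94 − $235.95 → -$1,107.10
  Mar: +$1,963.94 − $2,820.78 → -$1,963.94
  Apr: +$1,963.94 → $0.00
Lowest trial balance = -$7,634.12 (Sep)
Initial deposit = cushion − low point = $3,927.88 − (-$7,634.12) = $11,562.00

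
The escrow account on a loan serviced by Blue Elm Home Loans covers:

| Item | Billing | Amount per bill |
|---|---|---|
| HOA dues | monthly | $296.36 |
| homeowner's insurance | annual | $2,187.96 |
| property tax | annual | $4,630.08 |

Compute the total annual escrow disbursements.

$10,374.36

HOA dues: $296.36 × 12 = $3,556.32 per year
Homeowner's insurance: $2,187.96 per year
Property tax: $4,630.08 per year
Yearly total = $3,556.32 + $2,187.96 + $4,630.08 = $10,374.36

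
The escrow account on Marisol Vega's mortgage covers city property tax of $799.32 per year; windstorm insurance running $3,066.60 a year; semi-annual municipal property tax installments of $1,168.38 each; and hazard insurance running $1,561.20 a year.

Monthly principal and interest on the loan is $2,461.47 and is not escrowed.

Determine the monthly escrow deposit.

$646.99

City property tax = $799.32
Windstorm insurance = $3,066.60
Municipal property tax = $1,168.38 × 2 = $2,336.76
Hazard insurance = $1,561.20
Yearly total = $799.32 + $3,066.60 + $2,336.76 + $1,561.20 = $7,763.88
Per month = $7,763.88 / 12 = $646.99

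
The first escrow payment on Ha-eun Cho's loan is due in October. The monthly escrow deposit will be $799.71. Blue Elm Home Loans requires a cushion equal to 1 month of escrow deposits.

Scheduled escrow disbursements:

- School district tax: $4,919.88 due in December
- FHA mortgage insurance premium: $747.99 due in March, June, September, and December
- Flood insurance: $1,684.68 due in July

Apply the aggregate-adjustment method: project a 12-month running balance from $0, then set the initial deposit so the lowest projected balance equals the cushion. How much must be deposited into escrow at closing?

Cushion = 1 × $799.71 = $799.71
Trial balance (start $0, +$799.71 each month, − disbursements):
  Oct: +$799.71 → $799.71
  Nov: +$799.71 → $1,599.42
  Dec: +$799.71 − $5,667.87 → -$3,268.74
  Jan: +$799.71 → -$2,469.03
  Feb: +$799.71 → -$1,669.32
  Mar: +$799.71 − $747.99 → -$1,617.60
  Apr: +$799.71 → -$817.89
  May: +$799.71 → -$18.18
  Jun: +$799.71 − $747.99 → $33.54
  Jul: +$799.71 − $1,684.68 → -$851.43
  Aug: +$799.71 → -$51.72
  Sep: +$799.71 − $747.99 → $0.00
Lowest trial balance = -$3,268.74 (Dec)
Initial deposit = cushion − low point = $799.71 − (-$3,268.74) = $4,068.45

$4,068.45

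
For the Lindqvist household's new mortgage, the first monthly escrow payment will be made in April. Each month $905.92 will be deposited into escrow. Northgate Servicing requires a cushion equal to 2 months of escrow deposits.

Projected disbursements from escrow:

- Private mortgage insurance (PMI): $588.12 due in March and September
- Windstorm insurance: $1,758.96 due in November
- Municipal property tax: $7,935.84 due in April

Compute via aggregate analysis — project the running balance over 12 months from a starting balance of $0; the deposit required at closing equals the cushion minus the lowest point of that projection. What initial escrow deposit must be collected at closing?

$8,841.76

Cushion = 2 × $905.92 = $1,811.84
Trial balance (start $0, +$905.92 each month, − disbursements):
  Apr: +$905.92 − $7,935.84 → -$7,029.92
  May: +$905.92 → -$6,124.00
  Jun: +$905.92 → -$5,218.08
  Jul: +$905.92 → -$4,312.16
  Aug: +$905.92 → -$3,406.24
  Sep: +$905.92 − $588.12 → -$3,088.44
  Oct: +$905.92 → -$2,182.52
  Nov: +$905.92 − $1,758.96 → -$3,035.56
  Dec: +$905.92 → -$2,129.64
  Jan: +$905.92 → -$1,223.72
  Feb: +$905.92 → -$317.80
  Mar: +$905.92 − $588.12 → $0.00
Lowest trial balance = -$7,029.92 (Apr)
Initial deposit = cushion − low point = $1,811.84 − (-$7,029.92) = $8,841.76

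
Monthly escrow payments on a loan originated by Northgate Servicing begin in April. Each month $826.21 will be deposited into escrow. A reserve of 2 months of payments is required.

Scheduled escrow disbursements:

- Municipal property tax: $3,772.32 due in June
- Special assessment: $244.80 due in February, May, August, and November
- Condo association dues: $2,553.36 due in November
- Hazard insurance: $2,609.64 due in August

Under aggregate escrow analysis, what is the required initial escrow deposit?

$4,712.46

Cushion = 2 × $826.21 = $1,652.42
Trial balance (start $0, +$826.21 each month, − disbursements):
  Apr: +$826.21 → $826.21
  May: +$826.21 − $244.80 → $1,407.62
  Jun: +$826.21 − $3,772.32 → -$1,538.49
  Jul: +$826.21 → -$712.28
  Aug: +$826.21 − $2,854.44 → -$2,740.51
  Sep: +$826.21 → -$1,914.30
  Oct: +$826.21 → -$1,088.09
  Nov: +$826.21 − $2,798.16 → -$3,060.04
  Dec: +$826.21 → -$2,233.83
  Jan: +$826.21 → -$1,407.62
  Feb: +$826.21 − $244.80 → -$826.21
  Mar: +$826.21 → $0.00
Lowest trial balance = -$3,060.04 (Nov)
Initial deposit = cushion − low point = $1,652.42 − (-$3,060.04) = $4,712.46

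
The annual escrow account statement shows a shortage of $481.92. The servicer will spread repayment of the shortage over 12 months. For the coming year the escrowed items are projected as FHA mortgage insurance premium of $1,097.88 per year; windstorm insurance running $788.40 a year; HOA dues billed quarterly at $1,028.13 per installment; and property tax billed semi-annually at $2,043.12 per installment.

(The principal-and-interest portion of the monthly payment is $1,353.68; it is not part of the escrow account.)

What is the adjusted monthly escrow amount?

$880.58

FHA mortgage insurance premium: $1,097.88 annually
Windstorm insurance: $788.40 annually
HOA dues: $1,028.13 × 4 = $4,112.52 annually
Property tax: $2,043.12 × 2 = $4,086.24 annually
Yearly total = $10,085.04
Base monthly escrow = $10,085.04 ÷ 12 = $840.42
Shortage per month = $481.92 / 12 = $40.16
Adjusted monthly = $840.42 + $40.16 = $880.58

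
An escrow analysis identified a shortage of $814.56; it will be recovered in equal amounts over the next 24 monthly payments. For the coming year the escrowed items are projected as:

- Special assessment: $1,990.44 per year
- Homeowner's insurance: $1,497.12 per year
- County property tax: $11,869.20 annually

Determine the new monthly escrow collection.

$1,313.67

Special assessment: $1,990.44
Homeowner's insurance: $1,497.12
County property tax: $11,869.20
Total per year = $1,990.44 + $1,497.12 + $11,869.20 = $15,356.76
Per month = $15,356.76 ÷ 12 = $1,279.73
Shortage spread = $814.56 ÷ 24 = $33.94/mo
New monthly escrow = $1,279.73 + $33.94 = $1,313.67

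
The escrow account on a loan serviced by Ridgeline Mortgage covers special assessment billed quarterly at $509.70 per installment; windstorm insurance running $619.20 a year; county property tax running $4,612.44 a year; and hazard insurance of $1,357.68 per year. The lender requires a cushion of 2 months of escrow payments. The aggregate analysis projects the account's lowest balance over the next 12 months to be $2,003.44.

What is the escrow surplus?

Special assessment — $509.70 × 4 = $2,038.80 annually
Windstorm insurance — $619.20 annually
County property tax — $4,612.44 annually
Hazard insurance — $1,357.68 annually
Total annual escrow = $2,038.80 + $619.20 + $4,612.44 + $1,357.68 = $8,628.12
Per month = $8,628.12 ÷ 12 = $719.01
Cushion = 2 × $719.01 = $1,438.02
Excess over cushion: $2,003.44 − $1,438.02 = $565.42

$565.42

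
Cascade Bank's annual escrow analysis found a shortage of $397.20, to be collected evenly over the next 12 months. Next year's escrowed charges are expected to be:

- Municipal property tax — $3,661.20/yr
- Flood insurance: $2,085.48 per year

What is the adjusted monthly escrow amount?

$511.99

Municipal property tax — $3,661.20/yr
Flood insurance — $2,085.48/yr
Annual escrow total = $3,661.20 + $2,085.48 = $5,746.68
Monthly escrow = $5,746.68 ÷ 12 = $478.89
Shortage per month = $397.20 ÷ 12 = $33.10
New monthly escrow = $478.89 + $33.10 = $511.99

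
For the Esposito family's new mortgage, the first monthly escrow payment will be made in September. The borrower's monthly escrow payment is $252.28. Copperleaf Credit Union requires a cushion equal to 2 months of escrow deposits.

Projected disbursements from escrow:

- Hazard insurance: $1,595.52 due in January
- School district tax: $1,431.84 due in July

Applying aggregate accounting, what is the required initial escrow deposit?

$838.68

Cushion = 2 × $252.28 = $504.56
Trial balance (start $0, +$252.28 each month, − disbursements):
  Sep: +$252.28 → $252.28
  Oct: +$252.28 → $504.56
  Nov: +$252.28 → $756.84
  Dec: +$252.28 → $1,009.12
  Jan: +$252.28 − $1,595.52 → -$334.12
  Feb: +$252.28 → -$81.84
  Mar: +$252.28 → $170.44
  Apr: +$252.28 → $422.72
  May: +$252.28 → $675.00
  Jun: +$252.28 → $927.28
  Jul: +$252.28 − $1,431.84 → -$252.28
  Aug: +$252.28 → $0.00
Lowest trial balance = -$334.12 (Jan)
Initial deposit = cushion − low point = $504.56 − (-$334.12) = $838.68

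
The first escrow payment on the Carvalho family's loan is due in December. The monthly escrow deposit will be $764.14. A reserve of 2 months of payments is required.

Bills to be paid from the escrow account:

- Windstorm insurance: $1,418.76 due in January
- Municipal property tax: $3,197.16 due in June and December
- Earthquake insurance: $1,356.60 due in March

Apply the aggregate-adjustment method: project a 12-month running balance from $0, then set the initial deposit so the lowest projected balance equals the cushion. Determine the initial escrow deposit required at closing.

Cushion = 2 × $764.14 = $1,528.28
Trial balance (start $0, +$764.14 each month, − disbursements):
  Dec: +$764.14 − $3,197.16 → -$2,433.02
  Jan: +$764.14 − $1,418.76 → -$3,087.64
  Feb: +$764.14 → -$2,323.50
  Mar: +$764.14 − $1,356.60 → -$2,915.96
  Apr: +$764.14 → -$2,151.82
  May: +$764.14 → -$1,387.68
  Jun: +$764.14 − $3,197.16 → -$3,820.70
  Jul: +$764.14 → -$3,056.56
  Aug: +$764.14 → -$2,292.42
  Sep: +$764.14 → -$1,528.28
  Oct: +$764.14 → -$764.14
  Nov: +$764.14 → $0.00
Lowest trial balance = -$3,820.70 (Jun)
Initial deposit = cushion − low point = $1,528.28 − (-$3,820.70) = $5,348.98

$5,348.98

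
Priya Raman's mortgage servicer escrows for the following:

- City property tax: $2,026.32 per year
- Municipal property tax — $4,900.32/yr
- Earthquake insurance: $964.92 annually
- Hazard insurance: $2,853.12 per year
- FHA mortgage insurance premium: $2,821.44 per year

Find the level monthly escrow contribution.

City property tax — $2,026.32 annually
Municipal property tax — $4,900.32 annually
Earthquake insurance — $964.92 annually
Hazard insurance — $2,853.12 annually
FHA mortgage insurance premium — $2,821.44 annually
Combined annual = $2,026.32 + $4,900.32 + $964.92 + $2,853.12 + $2,821.44 = $13,566.12
Base monthly escrow = $13,566.12 / 12 = $1,130.51

$1,130.51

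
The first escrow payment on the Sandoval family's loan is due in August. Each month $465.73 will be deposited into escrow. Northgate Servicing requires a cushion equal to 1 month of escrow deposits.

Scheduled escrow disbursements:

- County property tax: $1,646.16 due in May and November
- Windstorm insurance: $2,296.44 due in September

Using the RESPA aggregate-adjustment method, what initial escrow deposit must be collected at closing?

$2,545.41

Cushion = 1 × $465.73 = $465.73
Trial balance (start $0, +$465.73 each month, − disbursements):
  Aug: +$465.73 → $465.73
  Sep: +$465.73 − $2,296.44 → -$1,364.98
  Oct: +$465.73 → -$899.25
  Nov: +$465.73 − $1,646.16 → -$2,079.68
  Dec: +$465.73 → -$1,613.95
  Jan: +$465.73 → -$1,148.22
  Feb: +$465.73 → -$682.49
  Mar: +$465.73 → -$216.76
  Apr: +$465.73 → $248.97
  May: +$465.73 − $1,646.16 → -$931.46
  Jun: +$465.73 → -$465.73
  Jul: +$465.73 → $0.00
Lowest trial balance = -$2,079.68 (Nov)
Initial deposit = cushion − low point = $465.73 − (-$2,079.68) = $2,545.41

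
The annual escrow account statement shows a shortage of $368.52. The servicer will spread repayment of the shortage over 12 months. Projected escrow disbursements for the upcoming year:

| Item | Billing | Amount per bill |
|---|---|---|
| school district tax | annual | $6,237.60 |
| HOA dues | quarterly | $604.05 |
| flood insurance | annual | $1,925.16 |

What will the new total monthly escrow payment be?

$912.29

School district tax = $6,237.60
HOA dues = $604.05 × 4 = $2,416.20
Flood insurance = $1,925.16
Total annual escrow = $10,578.96
Monthly = $10,578.96 ÷ 12 = $881.58
Shortage per month = $368.52 ÷ 12 = $30.71
Adjusted monthly = $881.58 + $30.71 = $912.29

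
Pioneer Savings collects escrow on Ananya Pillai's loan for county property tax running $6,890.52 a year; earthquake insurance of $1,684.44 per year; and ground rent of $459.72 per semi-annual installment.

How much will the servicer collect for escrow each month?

$791.20

County property tax: $6,890.52/yr
Earthquake insurance: $1,684.44/yr
Ground rent: $459.72 × 2 = $919.44/yr
Total annual escrow = $9,494.40
Per month = $9,494.40 ÷ 12 = $791.20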